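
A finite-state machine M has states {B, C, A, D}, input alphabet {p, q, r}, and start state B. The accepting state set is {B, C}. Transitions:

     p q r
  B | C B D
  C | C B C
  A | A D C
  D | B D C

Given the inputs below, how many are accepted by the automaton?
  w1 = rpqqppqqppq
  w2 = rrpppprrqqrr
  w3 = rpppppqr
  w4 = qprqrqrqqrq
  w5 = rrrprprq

w1: Trace: B -r-> D -p-> B -q-> B -q-> B -p-> C -p-> C -q-> B -q-> B -p-> C -p-> C -q-> B  → end B, accepted
w2: Trace: B -r-> D -r-> C -p-> C -p-> C -p-> C -p-> C -r-> C -r-> C -q-> B -q-> B -r-> D -r-> C  → end C, accepted
w3: Trace: B -r-> D -p-> B -p-> C -p-> C -p-> C -p-> C -q-> B -r-> D  → end D, rejected
w4: Trace: B -q-> B -p-> C -r-> C -q-> B -r-> D -q-> D -r-> C -q-> B -q-> B -r-> D -q-> D  → end D, rejected
w5: Trace: B -r-> D -r-> C -r-> C -p-> C -r-> C -p-> C -r-> C -q-> B  → end B, accepted

3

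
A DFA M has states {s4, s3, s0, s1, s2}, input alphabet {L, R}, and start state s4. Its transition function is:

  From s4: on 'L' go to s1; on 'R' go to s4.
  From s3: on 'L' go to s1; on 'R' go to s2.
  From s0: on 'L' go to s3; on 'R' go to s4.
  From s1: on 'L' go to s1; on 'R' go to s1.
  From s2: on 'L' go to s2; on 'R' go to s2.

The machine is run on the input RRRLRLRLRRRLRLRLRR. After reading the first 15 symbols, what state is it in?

Trace: s4 -R-> s4 -R-> s4 -R-> s4 -L-> s1 -R-> s1 -L-> s1 -R-> s1 -L-> s1 -R-> s1 -R-> s1 -R-> s1 -L-> s1 -R-> s1 -L-> s1 -R-> s1
After 15 symbols: s1.

s1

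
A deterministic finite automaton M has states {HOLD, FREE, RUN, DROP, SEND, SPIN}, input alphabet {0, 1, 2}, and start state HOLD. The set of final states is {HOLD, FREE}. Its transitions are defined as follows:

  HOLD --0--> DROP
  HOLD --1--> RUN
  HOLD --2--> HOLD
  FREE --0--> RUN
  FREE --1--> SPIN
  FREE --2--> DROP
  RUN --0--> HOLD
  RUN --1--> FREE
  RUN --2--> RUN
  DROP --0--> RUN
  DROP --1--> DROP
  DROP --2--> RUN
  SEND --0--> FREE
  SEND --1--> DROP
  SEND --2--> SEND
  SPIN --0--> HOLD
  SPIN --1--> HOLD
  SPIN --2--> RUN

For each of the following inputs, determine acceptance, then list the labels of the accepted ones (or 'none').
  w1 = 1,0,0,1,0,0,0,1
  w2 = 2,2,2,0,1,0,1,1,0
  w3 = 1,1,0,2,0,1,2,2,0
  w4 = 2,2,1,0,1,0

w2, w3, w4

w1:
  start at HOLD
  read '1': HOLD → RUN
  read '0': RUN → HOLD
  read '0': HOLD → DROP
  read '1': DROP → DROP
  read '0': DROP → RUN
  read '0': RUN → HOLD
  read '0': HOLD → DROP
  read '1': DROP → DROP
  end DROP, rejected
w2:
  start at HOLD
  read '2': HOLD → HOLD
  read '2': HOLD → HOLD
  read '2': HOLD → HOLD
  read '0': HOLD → DROP
  read '1': DROP → DROP
  read '0': DROP → RUN
  read '1': RUN → FREE
  read '1': FREE → SPIN
  read '0': SPIN → HOLD
  end HOLD, accepted
w3:
  start at HOLD
  read '1': HOLD → RUN
  read '1': RUN → FREE
  read '0': FREE → RUN
  read '2': RUN → RUN
  read '0': RUN → HOLD
  read '1': HOLD → RUN
  read '2': RUN → RUN
  read '2': RUN → RUN
  read '0': RUN → HOLD
  end HOLD, accepted
w4:
  start at HOLD
  read '2': HOLD → HOLD
  read '2': HOLD → HOLD
  read '1': HOLD → RUN
  read '0': RUN → HOLD
  read '1': HOLD → RUN
  read '0': RUN → HOLD
  end HOLD, accepted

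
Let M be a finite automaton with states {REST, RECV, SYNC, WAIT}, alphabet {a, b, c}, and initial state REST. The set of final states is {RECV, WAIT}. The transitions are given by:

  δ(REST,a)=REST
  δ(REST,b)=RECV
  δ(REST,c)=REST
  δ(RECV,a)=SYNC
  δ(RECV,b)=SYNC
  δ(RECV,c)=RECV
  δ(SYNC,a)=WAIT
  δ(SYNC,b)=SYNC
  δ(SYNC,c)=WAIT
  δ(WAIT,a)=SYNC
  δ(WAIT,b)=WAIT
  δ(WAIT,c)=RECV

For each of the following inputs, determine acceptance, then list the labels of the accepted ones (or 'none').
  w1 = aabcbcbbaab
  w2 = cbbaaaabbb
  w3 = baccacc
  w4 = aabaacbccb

w1:
  start at REST
  read 'a': REST → REST
  read 'a': REST → REST
  read 'b': REST → RECV
  read 'c': RECV → RECV
  read 'b': RECV → SYNC
  read 'c': SYNC → WAIT
  read 'b': WAIT → WAIT
  read 'b': WAIT → WAIT
  read 'a': WAIT → SYNC
  read 'a': SYNC → WAIT
  read 'b': WAIT → WAIT
  end WAIT, accepted
w2:
  start at REST
  read 'c': REST → REST
  read 'b': REST → RECV
  read 'b': RECV → SYNC
  read 'a': SYNC → WAIT
  read 'a': WAIT → SYNC
  read 'a': SYNC → WAIT
  read 'a': WAIT → SYNC
  read 'b': SYNC → SYNC
  read 'b': SYNC → SYNC
  read 'b': SYNC → SYNC
  end SYNC, rejected
w3:
  start at REST
  read 'b': REST → RECV
  read 'a': RECV → SYNC
  read 'c': SYNC → WAIT
  read 'c': WAIT → RECV
  read 'a': RECV → SYNC
  read 'c': SYNC → WAIT
  read 'c': WAIT → RECV
  end RECV, accepted
w4:
  start at REST
  read 'a': REST → REST
  read 'a': REST → REST
  read 'b': REST → RECV
  read 'a': RECV → SYNC
  read 'a': SYNC → WAIT
  read 'c': WAIT → RECV
  read 'b': RECV → SYNC
  read 'c': SYNC → WAIT
  read 'c': WAIT → RECV
  read 'b': RECV → SYNC
  end SYNC, rejected

w1, w3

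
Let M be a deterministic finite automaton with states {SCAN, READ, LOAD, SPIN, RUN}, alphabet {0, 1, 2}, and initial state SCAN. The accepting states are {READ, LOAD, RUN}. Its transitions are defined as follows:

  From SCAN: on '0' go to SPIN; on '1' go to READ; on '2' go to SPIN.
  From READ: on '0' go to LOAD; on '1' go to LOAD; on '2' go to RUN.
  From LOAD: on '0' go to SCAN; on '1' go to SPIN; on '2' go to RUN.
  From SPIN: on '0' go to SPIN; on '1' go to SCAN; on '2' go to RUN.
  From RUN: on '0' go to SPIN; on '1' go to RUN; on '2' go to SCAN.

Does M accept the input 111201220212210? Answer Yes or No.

SCAN → READ → LOAD → SPIN → RUN → SPIN → SCAN → SPIN → RUN → SPIN → RUN → RUN → SCAN → SPIN → SCAN → SPIN
End state SPIN is not accepting.

No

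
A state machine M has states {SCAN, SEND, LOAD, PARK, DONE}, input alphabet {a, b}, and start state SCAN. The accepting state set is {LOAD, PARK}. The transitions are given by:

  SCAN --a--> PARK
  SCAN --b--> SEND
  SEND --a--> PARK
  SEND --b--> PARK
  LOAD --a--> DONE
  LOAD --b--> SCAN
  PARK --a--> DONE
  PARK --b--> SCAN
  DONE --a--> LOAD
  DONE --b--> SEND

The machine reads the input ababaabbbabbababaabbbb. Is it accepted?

start at SCAN
read 'a': SCAN → PARK
read 'b': PARK → SCAN
read 'a': SCAN → PARK
read 'b': PARK → SCAN
read 'a': SCAN → PARK
read 'a': PARK → DONE
read 'b': DONE → SEND
read 'b': SEND → PARK
read 'b': PARK → SCAN
read 'a': SCAN → PARK
read 'b': PARK → SCAN
read 'b': SCAN → SEND
read 'a': SEND → PARK
read 'b': PARK → SCAN
read 'a': SCAN → PARK
read 'b': PARK → SCAN
read 'a': SCAN → PARK
read 'a': PARK → DONE
read 'b': DONE → SEND
read 'b': SEND → PARK
read 'b': PARK → SCAN
read 'b': SCAN → SEND
End state SEND is not accepting.

No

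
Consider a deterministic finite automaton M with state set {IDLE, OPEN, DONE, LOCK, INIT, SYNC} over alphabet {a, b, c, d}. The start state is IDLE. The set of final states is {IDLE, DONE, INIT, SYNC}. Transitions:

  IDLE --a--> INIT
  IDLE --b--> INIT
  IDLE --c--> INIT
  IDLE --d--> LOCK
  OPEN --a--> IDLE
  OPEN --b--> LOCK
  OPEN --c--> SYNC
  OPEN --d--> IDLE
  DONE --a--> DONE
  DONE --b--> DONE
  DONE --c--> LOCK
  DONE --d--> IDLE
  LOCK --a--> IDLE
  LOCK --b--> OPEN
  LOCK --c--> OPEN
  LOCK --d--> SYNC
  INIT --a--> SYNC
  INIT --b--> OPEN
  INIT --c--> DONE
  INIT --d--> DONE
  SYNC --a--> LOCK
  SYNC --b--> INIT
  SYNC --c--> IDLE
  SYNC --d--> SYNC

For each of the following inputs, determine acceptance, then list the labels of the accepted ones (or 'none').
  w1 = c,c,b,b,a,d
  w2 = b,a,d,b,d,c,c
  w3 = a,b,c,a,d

w1:
  start at IDLE
  read 'c': IDLE → INIT
  read 'c': INIT → DONE
  read 'b': DONE → DONE
  read 'b': DONE → DONE
  read 'a': DONE → DONE
  read 'd': DONE → IDLE
  end IDLE, accepted
w2:
  start at IDLE
  read 'b': IDLE → INIT
  read 'a': INIT → SYNC
  read 'd': SYNC → SYNC
  read 'b': SYNC → INIT
  read 'd': INIT → DONE
  read 'c': DONE → LOCK
  read 'c': LOCK → OPEN
  end OPEN, rejected
w3:
  start at IDLE
  read 'a': IDLE → INIT
  read 'b': INIT → OPEN
  read 'c': OPEN → SYNC
  read 'a': SYNC → LOCK
  read 'd': LOCK → SYNC
  end SYNC, accepted

w1, w3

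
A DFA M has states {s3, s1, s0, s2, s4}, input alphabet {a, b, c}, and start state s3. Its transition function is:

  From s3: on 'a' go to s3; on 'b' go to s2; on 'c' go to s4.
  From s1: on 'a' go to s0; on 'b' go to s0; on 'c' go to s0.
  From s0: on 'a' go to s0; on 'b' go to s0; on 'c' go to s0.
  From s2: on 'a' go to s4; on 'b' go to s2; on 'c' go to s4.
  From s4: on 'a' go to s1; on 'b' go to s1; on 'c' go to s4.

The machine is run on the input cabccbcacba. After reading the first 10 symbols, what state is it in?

start at s3
read 'c': s3 → s4
read 'a': s4 → s1
read 'b': s1 → s0
read 'c': s0 → s0
read 'c': s0 → s0
read 'b': s0 → s0
read 'c': s0 → s0
read 'a': s0 → s0
read 'c': s0 → s0
read 'b': s0 → s0
After 10 symbols: s0.

s0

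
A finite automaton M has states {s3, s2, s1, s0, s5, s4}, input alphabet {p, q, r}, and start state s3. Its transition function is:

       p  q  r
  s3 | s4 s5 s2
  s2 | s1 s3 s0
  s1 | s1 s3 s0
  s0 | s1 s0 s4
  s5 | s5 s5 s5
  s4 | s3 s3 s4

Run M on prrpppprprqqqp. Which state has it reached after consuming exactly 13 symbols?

s5

s3 → s4 → s4 → s4 → s3 → s4 → s3 → s4 → s4 → s3 → s2 → s3 → s5 → s5
After 13 symbols: s5.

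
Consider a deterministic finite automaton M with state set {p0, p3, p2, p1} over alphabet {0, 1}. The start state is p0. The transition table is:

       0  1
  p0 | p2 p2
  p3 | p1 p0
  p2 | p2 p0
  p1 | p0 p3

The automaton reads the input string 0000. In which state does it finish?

p2

p0 → p2 → p2 → p2 → p2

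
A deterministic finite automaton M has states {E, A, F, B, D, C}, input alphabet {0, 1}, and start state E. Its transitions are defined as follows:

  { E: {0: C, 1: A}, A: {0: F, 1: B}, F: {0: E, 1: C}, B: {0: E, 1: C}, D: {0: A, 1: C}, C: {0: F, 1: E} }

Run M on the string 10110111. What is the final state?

E → A → F → C → E → C → E → A → B

B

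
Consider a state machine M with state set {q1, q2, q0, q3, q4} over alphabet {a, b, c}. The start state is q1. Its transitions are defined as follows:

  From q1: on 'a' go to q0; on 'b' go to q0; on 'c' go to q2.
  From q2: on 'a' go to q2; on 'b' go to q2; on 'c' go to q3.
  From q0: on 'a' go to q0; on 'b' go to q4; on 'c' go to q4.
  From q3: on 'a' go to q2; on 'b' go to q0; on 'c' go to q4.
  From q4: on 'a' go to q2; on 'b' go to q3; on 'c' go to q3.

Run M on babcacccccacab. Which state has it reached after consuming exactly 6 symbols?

q1 → q0 → q0 → q4 → q3 → q2 → q3
After 6 symbols: q3.

q3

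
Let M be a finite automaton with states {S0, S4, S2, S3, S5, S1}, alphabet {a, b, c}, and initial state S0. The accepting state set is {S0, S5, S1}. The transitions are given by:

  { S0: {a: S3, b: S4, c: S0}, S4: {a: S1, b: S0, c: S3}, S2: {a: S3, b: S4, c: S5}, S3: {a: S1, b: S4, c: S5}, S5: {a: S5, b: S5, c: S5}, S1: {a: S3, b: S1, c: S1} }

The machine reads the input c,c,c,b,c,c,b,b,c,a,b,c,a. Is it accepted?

start at S0
read 'c': S0 → S0
read 'c': S0 → S0
read 'c': S0 → S0
read 'b': S0 → S4
read 'c': S4 → S3
read 'c': S3 → S5
read 'b': S5 → S5
read 'b': S5 → S5
read 'c': S5 → S5
read 'a': S5 → S5
read 'b': S5 → S5
read 'c': S5 → S5
read 'a': S5 → S5
End state S5 is accepting.

Yes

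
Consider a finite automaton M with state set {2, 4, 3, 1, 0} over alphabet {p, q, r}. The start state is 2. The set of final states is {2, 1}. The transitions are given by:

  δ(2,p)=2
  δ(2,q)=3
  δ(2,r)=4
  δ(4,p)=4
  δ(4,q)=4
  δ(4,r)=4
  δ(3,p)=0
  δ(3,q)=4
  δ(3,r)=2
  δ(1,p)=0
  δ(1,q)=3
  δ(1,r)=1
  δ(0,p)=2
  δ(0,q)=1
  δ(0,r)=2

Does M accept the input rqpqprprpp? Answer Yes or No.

No

start at 2
read 'r': 2 → 4
read 'q': 4 → 4
read 'p': 4 → 4
read 'q': 4 → 4
read 'p': 4 → 4
read 'r': 4 → 4
read 'p': 4 → 4
read 'r': 4 → 4
read 'p': 4 → 4
read 'p': 4 → 4
End state 4 is not accepting.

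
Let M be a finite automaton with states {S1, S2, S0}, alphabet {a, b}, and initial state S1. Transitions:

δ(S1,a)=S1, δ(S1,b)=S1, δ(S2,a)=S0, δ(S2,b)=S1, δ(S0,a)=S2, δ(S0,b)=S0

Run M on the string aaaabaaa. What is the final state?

S1

Trace: S1 -a-> S1 -a-> S1 -a-> S1 -a-> S1 -b-> S1 -a-> S1 -a-> S1 -a-> S1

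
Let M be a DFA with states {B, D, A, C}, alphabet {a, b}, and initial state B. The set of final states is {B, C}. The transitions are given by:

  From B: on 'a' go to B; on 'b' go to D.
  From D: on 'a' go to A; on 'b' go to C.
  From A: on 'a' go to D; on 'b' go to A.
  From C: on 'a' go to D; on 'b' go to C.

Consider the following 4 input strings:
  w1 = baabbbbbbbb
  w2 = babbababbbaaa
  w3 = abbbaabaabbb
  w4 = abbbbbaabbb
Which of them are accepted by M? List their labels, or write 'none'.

w1:
  start at B
  read 'b': B → D
  read 'a': D → A
  read 'a': A → D
  read 'b': D → C
  read 'b': C → C
  read 'b': C → C
  read 'b': C → C
  read 'b': C → C
  read 'b': C → C
  read 'b': C → C
  read 'b': C → C
  end C, accepted
w2:
  start at B
  read 'b': B → D
  read 'a': D → A
  read 'b': A → A
  read 'b': A → A
  read 'a': A → D
  read 'b': D → C
  read 'a': C → D
  read 'b': D → C
  read 'b': C → C
  read 'b': C → C
  read 'a': C → D
  read 'a': D → A
  read 'a': A → D
  end D, rejected
w3:
  start at B
  read 'a': B → B
  read 'b': B → D
  read 'b': D → C
  read 'b': C → C
  read 'a': C → D
  read 'a': D → A
  read 'b': A → A
  read 'a': A → D
  read 'a': D → A
  read 'b': A → A
  read 'b': A → A
  read 'b': A → A
  end A, rejected
w4:
  start at B
  read 'a': B → B
  read 'b': B → D
  read 'b': D → C
  read 'b': C → C
  read 'b': C → C
  read 'b': C → C
  read 'a': C → D
  read 'a': D → A
  read 'b': A → A
  read 'b': A → A
  read 'b': A → A
  end A, rejected

w1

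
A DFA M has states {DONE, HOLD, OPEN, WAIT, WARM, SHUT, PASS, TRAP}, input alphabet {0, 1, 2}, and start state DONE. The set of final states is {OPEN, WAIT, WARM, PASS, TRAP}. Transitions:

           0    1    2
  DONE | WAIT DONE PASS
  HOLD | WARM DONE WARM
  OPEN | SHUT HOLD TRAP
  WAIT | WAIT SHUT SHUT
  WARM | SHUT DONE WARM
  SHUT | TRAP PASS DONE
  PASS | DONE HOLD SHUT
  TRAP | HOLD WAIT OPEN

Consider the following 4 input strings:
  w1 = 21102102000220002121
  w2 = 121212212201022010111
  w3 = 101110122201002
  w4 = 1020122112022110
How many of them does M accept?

w1:
  start at DONE
  read '2': DONE → PASS
  read '1': PASS → HOLD
  read '1': HOLD → DONE
  read '0': DONE → WAIT
  read '2': WAIT → SHUT
  read '1': SHUT → PASS
  read '0': PASS → DONE
  read '2': DONE → PASS
  read '0': PASS → DONE
  read '0': DONE → WAIT
  read '0': WAIT → WAIT
  read '2': WAIT → SHUT
  read '2': SHUT → DONE
  read '0': DONE → WAIT
  read '0': WAIT → WAIT
  read '0': WAIT → WAIT
  read '2': WAIT → SHUT
  read '1': SHUT → PASS
  read '2': PASS → SHUT
  read '1': SHUT → PASS
  end PASS, accepted
w2:
  start at DONE
  read '1': DONE → DONE
  read '2': DONE → PASS
  read '1': PASS → HOLD
  read '2': HOLD → WARM
  read '1': WARM → DONE
  read '2': DONE → PASS
  read '2': PASS → SHUT
  read '1': SHUT → PASS
  read '2': PASS → SHUT
  read '2': SHUT → DONE
  read '0': DONE → WAIT
  read '1': WAIT → SHUT
  read '0': SHUT → TRAP
  read '2': TRAP → OPEN
  read '2': OPEN → TRAP
  read '0': TRAP → HOLD
  read '1': HOLD → DONE
  read '0': DONE → WAIT
  read '1': WAIT → SHUT
  read '1': SHUT → PASS
  read '1': PASS → HOLD
  end HOLD, rejected
w3:
  start at DONE
  read '1': DONE → DONE
  read '0': DONE → WAIT
  read '1': WAIT → SHUT
  read '1': SHUT → PASS
  read '1': PASS → HOLD
  read '0': HOLD → WARM
  read '1': WARM → DONE
  read '2': DONE → PASS
  read '2': PASS → SHUT
  read '2': SHUT → DONE
  read '0': DONE → WAIT
  read '1': WAIT → SHUT
  read '0': SHUT → TRAP
  read '0': TRAP → HOLD
  read '2': HOLD → WARM
  end WARM, accepted
w4:
  start at DONE
  read '1': DONE → DONE
  read '0': DONE → WAIT
  read '2': WAIT → SHUT
  read '0': SHUT → TRAP
  read '1': TRAP → WAIT
  read '2': WAIT → SHUT
  read '2': SHUT → DONE
  read '1': DONE → DONE
  read '1': DONE → DONE
  read '2': DONE → PASS
  read '0': PASS → DONE
  read '2': DONE → PASS
  read '2': PASS → SHUT
  read '1': SHUT → PASS
  read '1': PASS → HOLD
  read '0': HOLD → WARM
  end WARM, accepted

3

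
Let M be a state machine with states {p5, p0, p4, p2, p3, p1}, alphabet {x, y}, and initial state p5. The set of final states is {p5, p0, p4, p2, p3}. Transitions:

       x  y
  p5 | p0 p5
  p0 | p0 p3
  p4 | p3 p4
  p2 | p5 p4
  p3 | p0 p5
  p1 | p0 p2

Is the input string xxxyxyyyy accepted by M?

start at p5
read 'x': p5 → p0
read 'x': p0 → p0
read 'x': p0 → p0
read 'y': p0 → p3
read 'x': p3 → p0
read 'y': p0 → p3
read 'y': p3 → p5
read 'y': p5 → p5
read 'y': p5 → p5
End state p5 is accepting.

Yes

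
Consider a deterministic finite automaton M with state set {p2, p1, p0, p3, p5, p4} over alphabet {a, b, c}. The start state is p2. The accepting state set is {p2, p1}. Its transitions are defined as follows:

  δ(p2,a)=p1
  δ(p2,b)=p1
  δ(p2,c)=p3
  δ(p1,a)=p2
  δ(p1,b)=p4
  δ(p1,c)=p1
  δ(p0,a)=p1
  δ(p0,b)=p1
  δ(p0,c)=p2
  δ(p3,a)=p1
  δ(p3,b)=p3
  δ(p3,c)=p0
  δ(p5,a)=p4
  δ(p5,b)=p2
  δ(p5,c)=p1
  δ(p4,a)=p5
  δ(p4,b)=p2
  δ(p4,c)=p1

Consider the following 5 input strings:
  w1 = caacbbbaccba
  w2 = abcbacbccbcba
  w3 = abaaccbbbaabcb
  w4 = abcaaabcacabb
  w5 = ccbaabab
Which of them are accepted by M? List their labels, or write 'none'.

w4, w5

w1:
  start at p2
  read 'c': p2 → p3
  read 'a': p3 → p1
  read 'a': p1 → p2
  read 'c': p2 → p3
  read 'b': p3 → p3
  read 'b': p3 → p3
  read 'b': p3 → p3
  read 'a': p3 → p1
  read 'c': p1 → p1
  read 'c': p1 → p1
  read 'b': p1 → p4
  read 'a': p4 → p5
  end p5, rejected
w2:
  start at p2
  read 'a': p2 → p1
  read 'b': p1 → p4
  read 'c': p4 → p1
  read 'b': p1 → p4
  read 'a': p4 → p5
  read 'c': p5 → p1
  read 'b': p1 → p4
  read 'c': p4 → p1
  read 'c': p1 → p1
  read 'b': p1 → p4
  read 'c': p4 → p1
  read 'b': p1 → p4
  read 'a': p4 → p5
  end p5, rejected
w3:
  start at p2
  read 'a': p2 → p1
  read 'b': p1 → p4
  read 'a': p4 → p5
  read 'a': p5 → p4
  read 'c': p4 → p1
  read 'c': p1 → p1
  read 'b': p1 → p4
  read 'b': p4 → p2
  read 'b': p2 → p1
  read 'a': p1 → p2
  read 'a': p2 → p1
  read 'b': p1 → p4
  read 'c': p4 → p1
  read 'b': p1 → p4
  end p4, rejected
w4:
  start at p2
  read 'a': p2 → p1
  read 'b': p1 → p4
  read 'c': p4 → p1
  read 'a': p1 → p2
  read 'a': p2 → p1
  read 'a': p1 → p2
  read 'b': p2 → p1
  read 'c': p1 → p1
  read 'a': p1 → p2
  read 'c': p2 → p3
  read 'a': p3 → p1
  read 'b': p1 → p4
  read 'b': p4 → p2
  end p2, accepted
w5:
  start at p2
  read 'c': p2 → p3
  read 'c': p3 → p0
  read 'b': p0 → p1
  read 'a': p1 → p2
  read 'a': p2 → p1
  read 'b': p1 → p4
  read 'a': p4 → p5
  read 'b': p5 → p2
  end p2, accepted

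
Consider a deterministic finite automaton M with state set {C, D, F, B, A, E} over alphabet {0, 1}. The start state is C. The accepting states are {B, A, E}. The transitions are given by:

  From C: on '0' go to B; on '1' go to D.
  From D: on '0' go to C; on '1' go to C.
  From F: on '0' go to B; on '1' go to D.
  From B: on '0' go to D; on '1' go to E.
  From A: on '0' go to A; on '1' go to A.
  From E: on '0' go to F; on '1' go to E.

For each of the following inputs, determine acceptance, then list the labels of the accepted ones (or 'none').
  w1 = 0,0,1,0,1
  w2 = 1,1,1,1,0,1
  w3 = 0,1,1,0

w1, w2

w1:
  start at C
  read '0': C → B
  read '0': B → D
  read '1': D → C
  read '0': C → B
  read '1': B → E
  end E, accepted
w2:
  start at C
  read '1': C → D
  read '1': D → C
  read '1': C → D
  read '1': D → C
  read '0': C → B
  read '1': B → E
  end E, accepted
w3:
  start at C
  read '0': C → B
  read '1': B → E
  read '1': E → E
  read '0': E → F
  end F, rejected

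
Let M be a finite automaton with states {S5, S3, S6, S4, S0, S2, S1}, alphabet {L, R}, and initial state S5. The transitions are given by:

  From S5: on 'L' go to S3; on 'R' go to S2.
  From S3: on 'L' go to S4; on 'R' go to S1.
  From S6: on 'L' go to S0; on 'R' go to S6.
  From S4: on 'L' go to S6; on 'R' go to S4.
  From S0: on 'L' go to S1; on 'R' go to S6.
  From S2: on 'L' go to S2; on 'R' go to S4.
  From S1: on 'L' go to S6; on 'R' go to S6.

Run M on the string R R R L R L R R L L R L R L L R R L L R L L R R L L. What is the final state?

S1

Trace: S5 -R-> S2 -R-> S4 -R-> S4 -L-> S6 -R-> S6 -L-> S0 -R-> S6 -R-> S6 -L-> S0 -L-> S1 -R-> S6 -L-> S0 -R-> S6 -L-> S0 -L-> S1 -R-> S6 -R-> S6 -L-> S0 -L-> S1 -R-> S6 -L-> S0 -L-> S1 -R-> S6 -R-> S6 -L-> S0 -L-> S1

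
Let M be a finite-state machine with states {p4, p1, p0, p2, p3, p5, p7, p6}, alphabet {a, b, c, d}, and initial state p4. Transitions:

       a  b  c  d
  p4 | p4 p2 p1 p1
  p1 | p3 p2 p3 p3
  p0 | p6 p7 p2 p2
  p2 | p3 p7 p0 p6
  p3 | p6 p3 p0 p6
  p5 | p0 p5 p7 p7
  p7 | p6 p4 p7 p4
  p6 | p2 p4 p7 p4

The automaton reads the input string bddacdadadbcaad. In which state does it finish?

p6

p4 → p2 → p6 → p4 → p4 → p1 → p3 → p6 → p4 → p4 → p1 → p2 → p0 → p6 → p2 → p6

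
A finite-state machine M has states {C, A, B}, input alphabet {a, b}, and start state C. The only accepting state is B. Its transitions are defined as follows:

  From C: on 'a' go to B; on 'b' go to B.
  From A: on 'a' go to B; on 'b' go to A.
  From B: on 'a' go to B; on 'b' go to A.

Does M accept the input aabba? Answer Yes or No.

Trace: C -a-> B -a-> B -b-> A -b-> A -a-> B
End state B is accepting.

Yes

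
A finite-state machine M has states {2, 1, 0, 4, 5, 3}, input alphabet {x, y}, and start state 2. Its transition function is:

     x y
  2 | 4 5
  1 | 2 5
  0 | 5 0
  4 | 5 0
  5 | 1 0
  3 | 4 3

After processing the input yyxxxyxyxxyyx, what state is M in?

start at 2
read 'y': 2 → 5
read 'y': 5 → 0
read 'x': 0 → 5
read 'x': 5 → 1
read 'x': 1 → 2
read 'y': 2 → 5
read 'x': 5 → 1
read 'y': 1 → 5
read 'x': 5 → 1
read 'x': 1 → 2
read 'y': 2 → 5
read 'y': 5 → 0
read 'x': 0 → 5

5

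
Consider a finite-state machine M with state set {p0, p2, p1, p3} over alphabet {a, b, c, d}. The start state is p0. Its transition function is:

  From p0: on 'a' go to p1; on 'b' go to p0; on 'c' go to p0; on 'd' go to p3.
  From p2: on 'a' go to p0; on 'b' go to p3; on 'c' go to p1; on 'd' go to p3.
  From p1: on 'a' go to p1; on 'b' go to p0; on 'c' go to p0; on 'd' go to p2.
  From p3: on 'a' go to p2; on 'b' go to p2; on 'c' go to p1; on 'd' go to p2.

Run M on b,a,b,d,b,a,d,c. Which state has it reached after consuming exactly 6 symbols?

p0

start at p0
read 'b': p0 → p0
read 'a': p0 → p1
read 'b': p1 → p0
read 'd': p0 → p3
read 'b': p3 → p2
read 'a': p2 → p0
After 6 symbols: p0.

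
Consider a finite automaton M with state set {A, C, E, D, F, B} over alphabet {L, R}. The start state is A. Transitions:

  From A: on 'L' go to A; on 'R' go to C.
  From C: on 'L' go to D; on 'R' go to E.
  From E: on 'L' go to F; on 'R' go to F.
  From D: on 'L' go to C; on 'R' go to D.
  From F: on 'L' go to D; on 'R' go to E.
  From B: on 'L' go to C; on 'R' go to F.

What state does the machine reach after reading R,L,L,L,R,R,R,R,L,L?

D

start at A
read 'R': A → C
read 'L': C → D
read 'L': D → C
read 'L': C → D
read 'R': D → D
read 'R': D → D
read 'R': D → D
read 'R': D → D
read 'L': D → C
read 'L': C → D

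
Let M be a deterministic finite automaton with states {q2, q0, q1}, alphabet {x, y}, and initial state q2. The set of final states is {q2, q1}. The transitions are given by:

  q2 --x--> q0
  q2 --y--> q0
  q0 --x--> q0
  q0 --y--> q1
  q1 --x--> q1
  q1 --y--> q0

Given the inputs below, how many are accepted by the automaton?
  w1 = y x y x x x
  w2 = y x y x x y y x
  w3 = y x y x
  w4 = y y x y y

w1: Trace: q2 -y-> q0 -x-> q0 -y-> q1 -x-> q1 -x-> q1 -x-> q1  → end q1, accepted
w2: Trace: q2 -y-> q0 -x-> q0 -y-> q1 -x-> q1 -x-> q1 -y-> q0 -y-> q1 -x-> q1  → end q1, accepted
w3: Trace: q2 -y-> q0 -x-> q0 -y-> q1 -x-> q1  → end q1, accepted
w4: Trace: q2 -y-> q0 -y-> q1 -x-> q1 -y-> q0 -y-> q1  → end q1, accepted

4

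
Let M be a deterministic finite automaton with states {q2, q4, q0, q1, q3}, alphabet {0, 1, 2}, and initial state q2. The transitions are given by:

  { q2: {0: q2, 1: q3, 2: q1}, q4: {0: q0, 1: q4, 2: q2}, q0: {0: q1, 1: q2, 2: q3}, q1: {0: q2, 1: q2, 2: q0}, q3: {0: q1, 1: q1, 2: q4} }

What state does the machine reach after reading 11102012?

q4

q2 → q3 → q1 → q2 → q2 → q1 → q2 → q3 → q4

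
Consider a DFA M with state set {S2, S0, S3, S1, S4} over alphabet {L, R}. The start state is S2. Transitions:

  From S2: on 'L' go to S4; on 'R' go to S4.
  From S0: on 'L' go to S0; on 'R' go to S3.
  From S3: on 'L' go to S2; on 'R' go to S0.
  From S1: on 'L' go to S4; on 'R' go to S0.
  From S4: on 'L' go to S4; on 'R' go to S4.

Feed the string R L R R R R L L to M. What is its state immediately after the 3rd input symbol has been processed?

S4

S2 → S4 → S4 → S4
After 3 symbols: S4.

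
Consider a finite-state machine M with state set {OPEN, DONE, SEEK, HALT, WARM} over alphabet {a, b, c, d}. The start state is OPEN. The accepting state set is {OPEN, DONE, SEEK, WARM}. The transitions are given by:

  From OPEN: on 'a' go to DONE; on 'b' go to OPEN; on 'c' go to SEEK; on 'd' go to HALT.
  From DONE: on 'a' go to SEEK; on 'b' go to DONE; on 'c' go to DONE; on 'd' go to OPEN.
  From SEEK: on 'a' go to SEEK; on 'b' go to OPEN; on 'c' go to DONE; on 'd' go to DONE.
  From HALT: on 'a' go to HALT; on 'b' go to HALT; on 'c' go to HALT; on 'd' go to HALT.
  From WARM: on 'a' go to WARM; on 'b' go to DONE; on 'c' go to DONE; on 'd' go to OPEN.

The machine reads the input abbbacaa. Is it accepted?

Yes

start at OPEN
read 'a': OPEN → DONE
read 'b': DONE → DONE
read 'b': DONE → DONE
read 'b': DONE → DONE
read 'a': DONE → SEEK
read 'c': SEEK → DONE
read 'a': DONE → SEEK
read 'a': SEEK → SEEK
End state SEEK is accepting.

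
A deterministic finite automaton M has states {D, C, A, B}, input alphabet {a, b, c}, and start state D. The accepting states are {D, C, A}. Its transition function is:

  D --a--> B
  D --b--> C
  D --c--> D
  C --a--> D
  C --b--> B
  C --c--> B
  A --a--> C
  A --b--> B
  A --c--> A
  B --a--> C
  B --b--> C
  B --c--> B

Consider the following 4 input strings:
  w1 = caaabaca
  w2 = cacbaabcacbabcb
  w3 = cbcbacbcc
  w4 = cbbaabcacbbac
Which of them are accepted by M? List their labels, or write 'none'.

w1:
  start at D
  read 'c': D → D
  read 'a': D → B
  read 'a': B → C
  read 'a': C → D
  read 'b': D → C
  read 'a': C → D
  read 'c': D → D
  read 'a': D → B
  end B, rejected
w2:
  start at D
  read 'c': D → D
  read 'a': D → B
  read 'c': B → B
  read 'b': B → C
  read 'a': C → D
  read 'a': D → B
  read 'b': B → C
  read 'c': C → B
  read 'a': B → C
  read 'c': C → B
  read 'b': B → C
  read 'a': C → D
  read 'b': D → C
  read 'c': C → B
  read 'b': B → C
  end C, accepted
w3:
  start at D
  read 'c': D → D
  read 'b': D → C
  read 'c': C → B
  read 'b': B → C
  read 'a': C → D
  read 'c': D → D
  read 'b': D → C
  read 'c': C → B
  read 'c': B → B
  end B, rejected
w4:
  start at D
  read 'c': D → D
  read 'b': D → C
  read 'b': C → B
  read 'a': B → C
  read 'a': C → D
  read 'b': D → C
  read 'c': C → B
  read 'a': B → C
  read 'c': C → B
  read 'b': B → C
  read 'b': C → B
  read 'a': B → C
  read 'c': C → B
  end B, rejected

w2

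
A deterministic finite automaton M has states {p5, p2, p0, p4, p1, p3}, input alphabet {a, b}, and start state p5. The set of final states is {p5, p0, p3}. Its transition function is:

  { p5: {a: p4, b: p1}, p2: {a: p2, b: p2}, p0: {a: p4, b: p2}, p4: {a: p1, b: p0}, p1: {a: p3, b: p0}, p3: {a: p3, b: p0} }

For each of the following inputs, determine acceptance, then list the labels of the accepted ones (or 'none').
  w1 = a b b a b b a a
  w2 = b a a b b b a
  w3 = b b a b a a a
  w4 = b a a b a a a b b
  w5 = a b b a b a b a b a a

w3

w1: Trace: p5 -a-> p4 -b-> p0 -b-> p2 -a-> p2 -b-> p2 -b-> p2 -a-> p2 -a-> p2  → end p2, rejected
w2: Trace: p5 -b-> p1 -a-> p3 -a-> p3 -b-> p0 -b-> p2 -b-> p2 -a-> p2  → end p2, rejected
w3: Trace: p5 -b-> p1 -b-> p0 -a-> p4 -b-> p0 -a-> p4 -a-> p1 -a-> p3  → end p3, accepted
w4: Trace: p5 -b-> p1 -a-> p3 -a-> p3 -b-> p0 -a-> p4 -a-> p1 -a-> p3 -b-> p0 -b-> p2  → end p2, rejected
w5: Trace: p5 -a-> p4 -b-> p0 -b-> p2 -a-> p2 -b-> p2 -a-> p2 -b-> p2 -a-> p2 -b-> p2 -a-> p2 -a-> p2  → end p2, rejected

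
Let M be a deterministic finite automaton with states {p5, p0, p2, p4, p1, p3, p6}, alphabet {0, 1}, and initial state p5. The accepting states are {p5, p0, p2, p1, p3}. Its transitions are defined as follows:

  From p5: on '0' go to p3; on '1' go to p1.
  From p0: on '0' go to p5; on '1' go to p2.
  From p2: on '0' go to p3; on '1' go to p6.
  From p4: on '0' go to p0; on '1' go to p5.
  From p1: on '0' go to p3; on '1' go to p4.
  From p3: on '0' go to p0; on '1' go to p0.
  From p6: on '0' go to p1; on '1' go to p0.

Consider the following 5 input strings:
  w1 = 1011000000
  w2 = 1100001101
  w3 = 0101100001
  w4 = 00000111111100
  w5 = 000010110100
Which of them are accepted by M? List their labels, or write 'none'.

w1:
  start at p5
  read '1': p5 → p1
  read '0': p1 → p3
  read '1': p3 → p0
  read '1': p0 → p2
  read '0': p2 → p3
  read '0': p3 → p0
  read '0': p0 → p5
  read '0': p5 → p3
  read '0': p3 → p0
  read '0': p0 → p5
  end p5, accepted
w2:
  start at p5
  read '1': p5 → p1
  read '1': p1 → p4
  read '0': p4 → p0
  read '0': p0 → p5
  read '0': p5 → p3
  read '0': p3 → p0
  read '1': p0 → p2
  read '1': p2 → p6
  read '0': p6 → p1
  read '1': p1 → p4
  end p4, rejected
w3:
  start at p5
  read '0': p5 → p3
  read '1': p3 → p0
  read '0': p0 → p5
  read '1': p5 → p1
  read '1': p1 → p4
  read '0': p4 → p0
  read '0': p0 → p5
  read '0': p5 → p3
  read '0': p3 → p0
  read '1': p0 → p2
  end p2, accepted
w4:
  start at p5
  read '0': p5 → p3
  read '0': p3 → p0
  read '0': p0 → p5
  read '0': p5 → p3
  read '0': p3 → p0
  read '1': p0 → p2
  read '1': p2 → p6
  read '1': p6 → p0
  read '1': p0 → p2
  read '1': p2 → p6
  read '1': p6 → p0
  read '1': p0 → p2
  read '0': p2 → p3
  read '0': p3 → p0
  end p0, accepted
w5:
  start at p5
  read '0': p5 → p3
  read '0': p3 → p0
  read '0': p0 → p5
  read '0': p5 → p3
  read '1': p3 → p0
  read '0': p0 → p5
  read '1': p5 → p1
  read '1': p1 → p4
  read '0': p4 → p0
  read '1': p0 → p2
  read '0': p2 → p3
  read '0': p3 → p0
  end p0, accepted

w1, w3, w4, w5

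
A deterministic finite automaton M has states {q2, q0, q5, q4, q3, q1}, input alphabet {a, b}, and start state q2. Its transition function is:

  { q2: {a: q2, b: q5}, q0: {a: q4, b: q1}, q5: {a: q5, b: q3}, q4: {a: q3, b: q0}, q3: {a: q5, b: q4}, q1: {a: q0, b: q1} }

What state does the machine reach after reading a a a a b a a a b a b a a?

q5

q2 → q2 → q2 → q2 → q2 → q5 → q5 → q5 → q5 → q3 → q5 → q3 → q5 → q5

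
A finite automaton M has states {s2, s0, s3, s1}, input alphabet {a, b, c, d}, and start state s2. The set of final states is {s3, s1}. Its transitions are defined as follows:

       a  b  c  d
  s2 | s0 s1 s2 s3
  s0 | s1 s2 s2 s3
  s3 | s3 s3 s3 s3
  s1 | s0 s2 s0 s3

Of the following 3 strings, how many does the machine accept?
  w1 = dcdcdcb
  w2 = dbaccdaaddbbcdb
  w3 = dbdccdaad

3

w1: Trace: s2 -d-> s3 -c-> s3 -d-> s3 -c-> s3 -d-> s3 -c-> s3 -b-> s3  → end s3, accepted
w2: Trace: s2 -d-> s3 -b-> s3 -a-> s3 -c-> s3 -c-> s3 -d-> s3 -a-> s3 -a-> s3 -d-> s3 -d-> s3 -b-> s3 -b-> s3 -c-> s3 -d-> s3 -b-> s3  → end s3, accepted
w3: Trace: s2 -d-> s3 -b-> s3 -d-> s3 -c-> s3 -c-> s3 -d-> s3 -a-> s3 -a-> s3 -d-> s3  → end s3, accepted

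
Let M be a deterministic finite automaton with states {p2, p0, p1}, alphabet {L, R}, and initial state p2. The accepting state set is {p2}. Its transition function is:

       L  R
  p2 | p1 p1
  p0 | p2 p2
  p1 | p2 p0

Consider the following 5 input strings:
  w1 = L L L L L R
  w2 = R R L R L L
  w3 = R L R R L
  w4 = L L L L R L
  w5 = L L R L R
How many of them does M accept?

2

w1:
  start at p2
  read 'L': p2 → p1
  read 'L': p1 → p2
  read 'L': p2 → p1
  read 'L': p1 → p2
  read 'L': p2 → p1
  read 'R': p1 → p0
  end p0, rejected
w2:
  start at p2
  read 'R': p2 → p1
  read 'R': p1 → p0
  read 'L': p0 → p2
  read 'R': p2 → p1
  read 'L': p1 → p2
  read 'L': p2 → p1
  end p1, rejected
w3:
  start at p2
  read 'R': p2 → p1
  read 'L': p1 → p2
  read 'R': p2 → p1
  read 'R': p1 → p0
  read 'L': p0 → p2
  end p2, accepted
w4:
  start at p2
  read 'L': p2 → p1
  read 'L': p1 → p2
  read 'L': p2 → p1
  read 'L': p1 → p2
  read 'R': p2 → p1
  read 'L': p1 → p2
  end p2, accepted
w5:
  start at p2
  read 'L': p2 → p1
  read 'L': p1 → p2
  read 'R': p2 → p1
  read 'L': p1 → p2
  read 'R': p2 → p1
  end p1, rejected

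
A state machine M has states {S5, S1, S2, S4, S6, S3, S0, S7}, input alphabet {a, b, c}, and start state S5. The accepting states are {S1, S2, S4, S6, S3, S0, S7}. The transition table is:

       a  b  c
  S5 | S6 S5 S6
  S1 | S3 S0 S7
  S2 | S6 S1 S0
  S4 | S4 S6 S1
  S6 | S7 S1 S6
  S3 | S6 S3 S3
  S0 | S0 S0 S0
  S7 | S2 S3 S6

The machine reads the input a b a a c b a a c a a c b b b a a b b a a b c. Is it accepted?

S5 → S6 → S1 → S3 → S6 → S6 → S1 → S3 → S6 → S6 → S7 → S2 → S0 → S0 → S0 → S0 → S0 → S0 → S0 → S0 → S0 → S0 → S0 → S0
End state S0 is accepting.

Yes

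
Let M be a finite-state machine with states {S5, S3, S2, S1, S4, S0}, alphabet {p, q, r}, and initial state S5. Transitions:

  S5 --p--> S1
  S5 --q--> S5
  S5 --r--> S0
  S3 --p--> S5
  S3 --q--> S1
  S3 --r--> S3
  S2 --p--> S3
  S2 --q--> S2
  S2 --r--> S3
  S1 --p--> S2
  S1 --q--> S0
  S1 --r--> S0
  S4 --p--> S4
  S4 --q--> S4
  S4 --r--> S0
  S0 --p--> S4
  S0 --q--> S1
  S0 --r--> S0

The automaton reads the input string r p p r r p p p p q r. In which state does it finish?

Trace: S5 -r-> S0 -p-> S4 -p-> S4 -r-> S0 -r-> S0 -p-> S4 -p-> S4 -p-> S4 -p-> S4 -q-> S4 -r-> S0

S0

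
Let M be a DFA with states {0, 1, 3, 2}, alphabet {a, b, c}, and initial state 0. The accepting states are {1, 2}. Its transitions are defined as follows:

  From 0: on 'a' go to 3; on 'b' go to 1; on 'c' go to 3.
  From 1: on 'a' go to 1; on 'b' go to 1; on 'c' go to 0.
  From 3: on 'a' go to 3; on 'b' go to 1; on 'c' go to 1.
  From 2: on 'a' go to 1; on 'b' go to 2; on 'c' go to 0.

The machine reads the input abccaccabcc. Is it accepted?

No

0 → 3 → 1 → 0 → 3 → 3 → 1 → 0 → 3 → 1 → 0 → 3
End state 3 is not accepting.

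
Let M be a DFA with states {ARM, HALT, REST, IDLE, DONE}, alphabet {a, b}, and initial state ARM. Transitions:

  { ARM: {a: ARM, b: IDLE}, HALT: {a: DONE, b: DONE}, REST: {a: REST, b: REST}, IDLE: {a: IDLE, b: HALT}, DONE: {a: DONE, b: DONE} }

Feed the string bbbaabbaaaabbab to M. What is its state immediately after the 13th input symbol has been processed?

DONE

ARM → IDLE → HALT → DONE → DONE → DONE → DONE → DONE → DONE → DONE → DONE → DONE → DONE → DONE
After 13 symbols: DONE.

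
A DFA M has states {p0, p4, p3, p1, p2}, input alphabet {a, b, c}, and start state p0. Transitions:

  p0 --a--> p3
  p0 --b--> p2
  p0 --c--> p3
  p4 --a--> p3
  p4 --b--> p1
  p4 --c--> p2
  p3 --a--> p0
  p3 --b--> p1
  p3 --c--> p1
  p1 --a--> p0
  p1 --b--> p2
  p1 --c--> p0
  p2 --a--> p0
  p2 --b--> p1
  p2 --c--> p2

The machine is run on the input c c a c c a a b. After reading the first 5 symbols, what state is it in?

p1

p0 → p3 → p1 → p0 → p3 → p1
After 5 symbols: p1.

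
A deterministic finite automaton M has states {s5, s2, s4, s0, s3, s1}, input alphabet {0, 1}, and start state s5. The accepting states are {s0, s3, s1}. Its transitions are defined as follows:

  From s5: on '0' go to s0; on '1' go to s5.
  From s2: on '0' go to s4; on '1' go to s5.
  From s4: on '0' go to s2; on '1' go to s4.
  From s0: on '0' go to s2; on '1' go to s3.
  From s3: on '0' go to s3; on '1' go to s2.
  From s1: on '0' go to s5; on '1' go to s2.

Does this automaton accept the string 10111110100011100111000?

start at s5
read '1': s5 → s5
read '0': s5 → s0
read '1': s0 → s3
read '1': s3 → s2
read '1': s2 → s5
read '1': s5 → s5
read '1': s5 → s5
read '0': s5 → s0
read '1': s0 → s3
read '0': s3 → s3
read '0': s3 → s3
read '0': s3 → s3
read '1': s3 → s2
read '1': s2 → s5
read '1': s5 → s5
read '0': s5 → s0
read '0': s0 → s2
read '1': s2 → s5
read '1': s5 → s5
read '1': s5 → s5
read '0': s5 → s0
read '0': s0 → s2
read '0': s2 → s4
End state s4 is not accepting.

No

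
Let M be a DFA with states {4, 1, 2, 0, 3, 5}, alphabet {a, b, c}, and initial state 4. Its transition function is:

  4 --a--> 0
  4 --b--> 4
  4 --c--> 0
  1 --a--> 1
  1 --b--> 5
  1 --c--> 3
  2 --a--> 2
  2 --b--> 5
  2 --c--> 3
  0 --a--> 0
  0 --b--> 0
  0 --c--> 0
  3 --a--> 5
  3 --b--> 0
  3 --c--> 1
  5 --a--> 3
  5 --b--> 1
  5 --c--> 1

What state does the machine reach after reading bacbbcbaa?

0

Trace: 4 -b-> 4 -a-> 0 -c-> 0 -b-> 0 -b-> 0 -c-> 0 -b-> 0 -a-> 0 -a-> 0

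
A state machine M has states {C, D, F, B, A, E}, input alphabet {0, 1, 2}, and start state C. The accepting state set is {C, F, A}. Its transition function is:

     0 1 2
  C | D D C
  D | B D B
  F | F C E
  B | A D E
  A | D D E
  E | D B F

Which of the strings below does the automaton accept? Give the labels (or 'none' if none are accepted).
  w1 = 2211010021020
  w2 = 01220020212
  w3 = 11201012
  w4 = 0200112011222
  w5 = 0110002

w4

w1:
  start at C
  read '2': C → C
  read '2': C → C
  read '1': C → D
  read '1': D → D
  read '0': D → B
  read '1': B → D
  read '0': D → B
  read '0': B → A
  read '2': A → E
  read '1': E → B
  read '0': B → A
  read '2': A → E
  read '0': E → D
  end D, rejected
w2:
  start at C
  read '0': C → D
  read '1': D → D
  read '2': D → B
  read '2': B → E
  read '0': E → D
  read '0': D → B
  read '2': B → E
  read '0': E → D
  read '2': D → B
  read '1': B → D
  read '2': D → B
  end B, rejected
w3:
  start at C
  read '1': C → D
  read '1': D → D
  read '2': D → B
  read '0': B → A
  read '1': A → D
  read '0': D → B
  read '1': B → D
  read '2': D → B
  end B, rejected
w4:
  start at C
  read '0': C → D
  read '2': D → B
  read '0': B → A
  read '0': A → D
  read '1': D → D
  read '1': D → D
  read '2': D → B
  read '0': B → A
  read '1': A → D
  read '1': D → D
  read '2': D → B
  read '2': B → E
  read '2': E → F
  end F, accepted
w5:
  start at C
  read '0': C → D
  read '1': D → D
  read '1': D → D
  read '0': D → B
  read '0': B → A
  read '0': A → D
  read '2': D → B
  end B, rejected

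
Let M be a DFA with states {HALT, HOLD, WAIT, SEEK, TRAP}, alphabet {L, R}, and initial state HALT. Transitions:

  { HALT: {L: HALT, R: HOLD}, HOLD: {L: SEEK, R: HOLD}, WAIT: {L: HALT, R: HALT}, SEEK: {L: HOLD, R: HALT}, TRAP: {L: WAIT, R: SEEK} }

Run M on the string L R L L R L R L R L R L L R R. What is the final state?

HALT → HALT → HOLD → SEEK → HOLD → HOLD → SEEK → HALT → HALT → HOLD → SEEK → HALT → HALT → HALT → HOLD → HOLD

HOLD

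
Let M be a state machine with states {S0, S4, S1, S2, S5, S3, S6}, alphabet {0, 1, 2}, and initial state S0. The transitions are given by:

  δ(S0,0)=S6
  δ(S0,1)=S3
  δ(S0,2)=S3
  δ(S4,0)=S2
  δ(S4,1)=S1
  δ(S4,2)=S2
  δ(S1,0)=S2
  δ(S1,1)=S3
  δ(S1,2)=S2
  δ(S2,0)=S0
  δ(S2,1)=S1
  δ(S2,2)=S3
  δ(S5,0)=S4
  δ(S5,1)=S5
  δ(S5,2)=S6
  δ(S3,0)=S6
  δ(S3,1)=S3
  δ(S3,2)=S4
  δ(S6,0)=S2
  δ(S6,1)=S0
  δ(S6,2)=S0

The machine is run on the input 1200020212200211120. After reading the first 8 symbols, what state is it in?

S0

Trace: S0 -1-> S3 -2-> S4 -0-> S2 -0-> S0 -0-> S6 -2-> S0 -0-> S6 -2-> S0
After 8 symbols: S0.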